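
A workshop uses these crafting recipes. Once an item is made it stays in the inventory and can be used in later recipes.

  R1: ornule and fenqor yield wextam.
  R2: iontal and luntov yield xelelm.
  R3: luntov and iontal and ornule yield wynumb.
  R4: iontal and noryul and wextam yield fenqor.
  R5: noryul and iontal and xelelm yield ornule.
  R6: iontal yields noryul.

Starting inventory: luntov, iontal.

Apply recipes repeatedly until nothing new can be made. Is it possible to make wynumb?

Yes

Using R2, iontal and luntov make xelelm.
iontal → noryul (R6).
noryul and iontal and xelelm → ornule (R5).
Using R3, luntov, iontal, and ornule make wynumb.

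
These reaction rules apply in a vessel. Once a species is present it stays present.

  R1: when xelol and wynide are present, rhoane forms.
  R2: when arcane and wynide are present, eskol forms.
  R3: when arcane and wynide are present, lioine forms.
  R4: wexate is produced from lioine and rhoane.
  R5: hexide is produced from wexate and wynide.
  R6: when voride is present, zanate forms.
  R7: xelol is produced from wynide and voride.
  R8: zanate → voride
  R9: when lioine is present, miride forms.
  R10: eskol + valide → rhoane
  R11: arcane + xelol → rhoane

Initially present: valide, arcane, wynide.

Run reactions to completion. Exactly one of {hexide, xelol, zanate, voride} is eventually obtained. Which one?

arcane and wynide present → eskol forms (R2).
arcane and wynide present → lioine forms (R3).
eskol and valide present → rhoane forms (R10).
lioine and rhoane present → wexate forms (R4).
wexate and wynide present → hexide forms (R5).
xelol would need wynide and voride (R7), but voride never forms. zanate would need voride (R6), but voride never forms. voride would need zanate (R8), but zanate never forms.

hexide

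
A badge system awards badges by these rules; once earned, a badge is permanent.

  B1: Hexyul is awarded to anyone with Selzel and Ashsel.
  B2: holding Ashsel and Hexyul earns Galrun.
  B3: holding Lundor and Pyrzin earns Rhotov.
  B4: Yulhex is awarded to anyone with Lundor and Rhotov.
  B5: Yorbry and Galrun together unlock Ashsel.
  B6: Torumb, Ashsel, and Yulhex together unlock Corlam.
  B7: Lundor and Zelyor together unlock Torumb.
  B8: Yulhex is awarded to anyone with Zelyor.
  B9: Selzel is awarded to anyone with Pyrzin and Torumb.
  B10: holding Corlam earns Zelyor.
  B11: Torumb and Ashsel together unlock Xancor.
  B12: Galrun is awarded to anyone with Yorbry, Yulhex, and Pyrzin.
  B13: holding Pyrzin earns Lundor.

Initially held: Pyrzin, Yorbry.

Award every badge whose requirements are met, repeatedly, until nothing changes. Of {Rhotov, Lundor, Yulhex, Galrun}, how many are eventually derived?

4

With Pyrzin, Lundor is earned (B13).
With Lundor and Pyrzin, Rhotov is earned (B3).
With Lundor and Rhotov, Yulhex is earned (B4).
With Yorbry, Yulhex, and Pyrzin, Galrun is earned (B12).
Rhotov: reached.
Lundor: reached.
Yulhex: reached.
Galrun: reached.
All 4 are reached.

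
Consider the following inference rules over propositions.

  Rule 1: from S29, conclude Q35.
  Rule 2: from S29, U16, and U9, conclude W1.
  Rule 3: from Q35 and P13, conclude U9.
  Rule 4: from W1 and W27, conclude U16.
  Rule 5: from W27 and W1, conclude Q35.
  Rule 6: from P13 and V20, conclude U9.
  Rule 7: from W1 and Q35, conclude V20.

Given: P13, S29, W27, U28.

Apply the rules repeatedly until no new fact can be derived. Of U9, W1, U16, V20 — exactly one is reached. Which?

S29 holds, so Q35 follows (Rule 1).
Q35 and P13 hold, so U9 follows (Rule 3).
W1 would need S29, U16, and U9 (Rule 2), but U16 is never established. U16 would need W1 and W27 (Rule 4), but W1 is never established. V20 would need W1 and Q35 (Rule 7), but W1 is never established.

U9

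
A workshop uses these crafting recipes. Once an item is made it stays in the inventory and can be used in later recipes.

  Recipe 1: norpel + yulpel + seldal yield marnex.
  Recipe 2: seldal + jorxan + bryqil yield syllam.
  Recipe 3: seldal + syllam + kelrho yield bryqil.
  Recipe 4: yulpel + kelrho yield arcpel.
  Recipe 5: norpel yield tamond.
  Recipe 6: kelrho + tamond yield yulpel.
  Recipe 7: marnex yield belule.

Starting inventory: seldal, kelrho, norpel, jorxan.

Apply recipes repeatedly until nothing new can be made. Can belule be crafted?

Yes

Using Recipe 5, norpel makes tamond.
kelrho + tamond → yulpel (Recipe 6).
norpel + yulpel + seldal → marnex (Recipe 1).
Using Recipe 7, marnex makes belule.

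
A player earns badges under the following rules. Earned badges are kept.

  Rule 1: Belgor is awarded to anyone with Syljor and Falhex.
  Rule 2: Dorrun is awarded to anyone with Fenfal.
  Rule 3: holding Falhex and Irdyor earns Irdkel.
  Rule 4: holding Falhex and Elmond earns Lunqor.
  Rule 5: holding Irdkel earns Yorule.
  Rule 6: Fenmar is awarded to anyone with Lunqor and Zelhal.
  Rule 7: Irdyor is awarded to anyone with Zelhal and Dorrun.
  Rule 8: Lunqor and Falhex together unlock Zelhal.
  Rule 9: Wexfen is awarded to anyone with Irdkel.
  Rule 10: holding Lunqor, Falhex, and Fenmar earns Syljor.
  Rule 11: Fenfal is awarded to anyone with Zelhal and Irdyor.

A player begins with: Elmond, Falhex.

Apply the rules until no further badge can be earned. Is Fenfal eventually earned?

Fenfal would need Zelhal and Irdyor (Rule 11), but Irdyor is never earned.

No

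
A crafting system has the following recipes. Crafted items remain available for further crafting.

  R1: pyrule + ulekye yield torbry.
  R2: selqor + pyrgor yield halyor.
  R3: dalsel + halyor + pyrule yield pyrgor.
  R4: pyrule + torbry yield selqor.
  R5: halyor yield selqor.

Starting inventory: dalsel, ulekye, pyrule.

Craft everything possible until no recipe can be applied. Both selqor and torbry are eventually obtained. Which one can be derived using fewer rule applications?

torbry

torbry: pyrule + ulekye → torbry (R1). [1 rule application]
selqor: pyrule + ulekye → torbry (R1). pyrule + torbry → selqor (R4). [2 rule applications]
torbry needs fewer.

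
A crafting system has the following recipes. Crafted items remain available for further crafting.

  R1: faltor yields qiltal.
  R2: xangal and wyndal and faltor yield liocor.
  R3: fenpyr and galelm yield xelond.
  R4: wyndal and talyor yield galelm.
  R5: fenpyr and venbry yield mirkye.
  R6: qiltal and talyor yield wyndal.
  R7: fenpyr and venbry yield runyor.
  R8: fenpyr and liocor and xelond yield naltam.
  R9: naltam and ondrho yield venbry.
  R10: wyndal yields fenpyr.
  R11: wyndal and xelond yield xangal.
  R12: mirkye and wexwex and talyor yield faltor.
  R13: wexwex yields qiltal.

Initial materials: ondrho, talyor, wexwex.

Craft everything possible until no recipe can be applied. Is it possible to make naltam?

No

naltam would need fenpyr, liocor, and xelond (R8), but liocor is never obtained.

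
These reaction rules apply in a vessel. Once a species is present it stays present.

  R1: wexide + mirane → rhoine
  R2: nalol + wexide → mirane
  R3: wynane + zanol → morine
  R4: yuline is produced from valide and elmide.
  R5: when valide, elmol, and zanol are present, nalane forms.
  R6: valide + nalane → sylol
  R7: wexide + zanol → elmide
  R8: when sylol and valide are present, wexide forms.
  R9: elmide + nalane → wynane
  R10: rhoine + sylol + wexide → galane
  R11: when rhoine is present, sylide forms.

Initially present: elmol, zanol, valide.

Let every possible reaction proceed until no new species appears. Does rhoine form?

No

rhoine would need wexide and mirane (R1), but mirane never forms.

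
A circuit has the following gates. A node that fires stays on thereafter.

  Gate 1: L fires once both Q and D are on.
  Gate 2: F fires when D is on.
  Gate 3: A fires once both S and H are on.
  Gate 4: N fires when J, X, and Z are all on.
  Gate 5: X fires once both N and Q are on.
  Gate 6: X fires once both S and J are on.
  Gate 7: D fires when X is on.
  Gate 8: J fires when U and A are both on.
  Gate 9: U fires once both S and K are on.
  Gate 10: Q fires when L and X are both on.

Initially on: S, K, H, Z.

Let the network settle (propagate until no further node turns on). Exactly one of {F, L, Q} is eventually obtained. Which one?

F

S and H are on, so A fires (Gate 3).
S and K are on, so U fires (Gate 9).
U and A are on, so J fires (Gate 8).
Gate 6: S and J on → X on.
X is on, so D fires (Gate 7).
Gate 2: D on → F on.
L would need Q and D (Gate 1), but Q never turns on. Q would need L and X (Gate 10), but L never turns on.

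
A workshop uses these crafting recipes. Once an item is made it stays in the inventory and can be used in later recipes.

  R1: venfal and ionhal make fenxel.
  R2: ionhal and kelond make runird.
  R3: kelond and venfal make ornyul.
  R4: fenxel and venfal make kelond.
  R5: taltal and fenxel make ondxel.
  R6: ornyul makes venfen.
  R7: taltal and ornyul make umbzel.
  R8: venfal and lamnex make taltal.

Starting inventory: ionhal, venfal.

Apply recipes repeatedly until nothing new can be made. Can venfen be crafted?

Using R1, venfal and ionhal make fenxel.
Using R4, fenxel and venfal make kelond.
kelond and venfal → ornyul (R3).
ornyul → venfen (R6).

Yes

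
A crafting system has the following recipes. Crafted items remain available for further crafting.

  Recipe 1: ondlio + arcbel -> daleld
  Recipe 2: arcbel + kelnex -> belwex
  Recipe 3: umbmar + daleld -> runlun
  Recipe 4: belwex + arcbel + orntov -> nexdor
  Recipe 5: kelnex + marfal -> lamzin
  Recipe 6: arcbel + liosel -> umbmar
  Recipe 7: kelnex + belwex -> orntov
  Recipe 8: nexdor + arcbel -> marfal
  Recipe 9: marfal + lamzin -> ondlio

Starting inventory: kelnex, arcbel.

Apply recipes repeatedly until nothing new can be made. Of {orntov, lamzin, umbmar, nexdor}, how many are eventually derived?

arcbel + kelnex -> belwex (Recipe 2).
Using Recipe 7, kelnex and belwex make orntov.
belwex + arcbel + orntov -> nexdor (Recipe 4).
Using Recipe 8, nexdor and arcbel make marfal.
kelnex + marfal -> lamzin (Recipe 5).
orntov: reached.
lamzin: reached.
umbmar would need arcbel and liosel (Recipe 6), but liosel is never obtained.
nexdor: reached.
Reached: orntov, lamzin, and nexdor — 3 of the 4.

3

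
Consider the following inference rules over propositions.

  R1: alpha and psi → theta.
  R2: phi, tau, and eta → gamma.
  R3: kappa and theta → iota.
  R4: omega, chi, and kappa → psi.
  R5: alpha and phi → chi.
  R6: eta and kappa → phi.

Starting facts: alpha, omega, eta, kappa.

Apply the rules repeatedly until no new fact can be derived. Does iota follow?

From eta and kappa, R6 gives phi.
From alpha and phi, R5 gives chi.
omega, chi, and kappa hold, so psi follows (R4).
From alpha and psi, R1 gives theta.
From kappa and theta, R3 gives iota.

Yes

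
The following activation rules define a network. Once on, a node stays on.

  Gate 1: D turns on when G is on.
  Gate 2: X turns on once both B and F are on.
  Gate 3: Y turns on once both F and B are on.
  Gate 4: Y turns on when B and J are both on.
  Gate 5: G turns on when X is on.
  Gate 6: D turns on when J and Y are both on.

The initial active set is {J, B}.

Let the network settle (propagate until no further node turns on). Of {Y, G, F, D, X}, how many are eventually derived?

2

B and J are on, so Y turns on (Gate 4).
Gate 6: J and Y on → D on.
Y: reached.
G would need X (Gate 5), but X never turns on.
No rule produces F, and it is not given.
D: reached.
X would need B and F (Gate 2), but F never turns on.
Reached: Y and D — 2 of the 5.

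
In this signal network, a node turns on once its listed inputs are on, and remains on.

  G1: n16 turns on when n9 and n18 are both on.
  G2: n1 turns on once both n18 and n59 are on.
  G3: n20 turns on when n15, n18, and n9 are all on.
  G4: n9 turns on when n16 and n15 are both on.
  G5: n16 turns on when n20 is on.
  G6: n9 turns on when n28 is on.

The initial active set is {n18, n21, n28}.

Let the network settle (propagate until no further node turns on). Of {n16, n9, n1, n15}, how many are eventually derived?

n28 is on, so n9 turns on (G6).
n9 and n18 are on, so n16 turns on (G1).
n16: reached.
n9: reached.
n1 would need n18 and n59 (G2), but n59 never turns on.
No rule produces n15, and it is not given.
Reached: n16 and n9 — 2 of the 4.

2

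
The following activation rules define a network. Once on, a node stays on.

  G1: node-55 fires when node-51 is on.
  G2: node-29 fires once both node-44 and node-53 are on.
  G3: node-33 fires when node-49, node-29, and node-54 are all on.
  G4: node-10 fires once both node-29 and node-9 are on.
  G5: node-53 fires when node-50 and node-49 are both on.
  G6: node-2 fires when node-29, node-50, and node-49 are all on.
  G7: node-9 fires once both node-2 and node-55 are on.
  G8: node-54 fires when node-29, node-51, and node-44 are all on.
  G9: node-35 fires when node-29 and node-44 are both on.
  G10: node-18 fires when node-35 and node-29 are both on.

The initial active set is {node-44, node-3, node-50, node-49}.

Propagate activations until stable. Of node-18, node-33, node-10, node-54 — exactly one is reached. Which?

node-50 and node-49 are on, so node-53 fires (G5).
G2: node-44 and node-53 on → node-29 on.
G9: node-29 and node-44 on → node-35 on.
node-35 and node-29 are on, so node-18 fires (G10).
node-10 would need node-29 and node-9 (G4), but node-9 never turns on. node-33 would need node-49, node-29, and node-54 (G3), but node-54 never turns on. node-54 would need node-29, node-51, and node-44 (G8), but node-51 never turns on.

node-18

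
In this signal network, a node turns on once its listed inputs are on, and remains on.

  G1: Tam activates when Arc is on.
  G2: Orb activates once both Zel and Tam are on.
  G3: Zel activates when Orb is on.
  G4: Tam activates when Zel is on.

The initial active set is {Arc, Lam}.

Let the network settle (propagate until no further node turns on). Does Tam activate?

Arc is on, so Tam activates (G1).

Yes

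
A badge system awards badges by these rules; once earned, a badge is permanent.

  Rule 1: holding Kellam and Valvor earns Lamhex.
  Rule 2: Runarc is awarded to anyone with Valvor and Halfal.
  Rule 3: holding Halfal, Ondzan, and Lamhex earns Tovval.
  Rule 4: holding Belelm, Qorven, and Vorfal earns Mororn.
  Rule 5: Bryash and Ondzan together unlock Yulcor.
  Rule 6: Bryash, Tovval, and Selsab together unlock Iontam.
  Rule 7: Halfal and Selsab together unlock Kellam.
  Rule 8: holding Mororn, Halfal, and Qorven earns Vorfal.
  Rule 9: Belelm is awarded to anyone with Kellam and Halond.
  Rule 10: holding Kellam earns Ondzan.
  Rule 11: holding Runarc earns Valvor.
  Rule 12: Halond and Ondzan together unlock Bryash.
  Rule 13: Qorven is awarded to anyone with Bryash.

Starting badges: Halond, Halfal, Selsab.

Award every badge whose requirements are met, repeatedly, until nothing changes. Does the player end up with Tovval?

Tovval would need Halfal, Ondzan, and Lamhex (Rule 3), but Lamhex is never earned.

No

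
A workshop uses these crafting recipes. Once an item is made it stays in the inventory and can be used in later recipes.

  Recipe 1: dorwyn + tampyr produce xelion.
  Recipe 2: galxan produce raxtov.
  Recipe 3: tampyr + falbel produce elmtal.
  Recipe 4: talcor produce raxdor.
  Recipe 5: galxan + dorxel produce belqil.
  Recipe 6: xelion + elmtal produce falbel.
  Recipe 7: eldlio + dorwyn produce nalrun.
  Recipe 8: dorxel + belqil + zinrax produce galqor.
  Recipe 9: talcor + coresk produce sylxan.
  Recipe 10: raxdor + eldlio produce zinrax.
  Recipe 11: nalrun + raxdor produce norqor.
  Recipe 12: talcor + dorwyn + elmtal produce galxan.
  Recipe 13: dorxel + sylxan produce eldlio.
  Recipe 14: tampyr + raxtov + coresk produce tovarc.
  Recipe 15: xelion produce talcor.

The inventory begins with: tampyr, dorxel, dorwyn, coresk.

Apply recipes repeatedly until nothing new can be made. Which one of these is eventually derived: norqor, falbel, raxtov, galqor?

norqor

Using Recipe 1, dorwyn and tampyr make xelion.
Using Recipe 15, xelion makes talcor.
talcor → raxdor (Recipe 4).
Using Recipe 9, talcor and coresk make sylxan.
Using Recipe 13, dorxel and sylxan make eldlio.
Using Recipe 7, eldlio and dorwyn make nalrun.
nalrun + raxdor → norqor (Recipe 11).
falbel would need xelion and elmtal (Recipe 6), but elmtal is never obtained. raxtov would need galxan (Recipe 2), but galxan is never obtained. galqor would need dorxel, belqil, and zinrax (Recipe 8), but belqil is never obtained.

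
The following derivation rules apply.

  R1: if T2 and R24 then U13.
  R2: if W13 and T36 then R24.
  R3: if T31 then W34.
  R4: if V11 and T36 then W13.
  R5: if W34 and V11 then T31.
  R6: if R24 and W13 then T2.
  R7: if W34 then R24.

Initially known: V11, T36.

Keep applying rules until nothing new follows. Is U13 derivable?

Yes

V11 and T36 hold, so W13 follows (R4).
W13 and T36 hold, so R24 follows (R2).
R24 and W13 hold, so T2 follows (R6).
T2 and R24 hold, so U13 follows (R1).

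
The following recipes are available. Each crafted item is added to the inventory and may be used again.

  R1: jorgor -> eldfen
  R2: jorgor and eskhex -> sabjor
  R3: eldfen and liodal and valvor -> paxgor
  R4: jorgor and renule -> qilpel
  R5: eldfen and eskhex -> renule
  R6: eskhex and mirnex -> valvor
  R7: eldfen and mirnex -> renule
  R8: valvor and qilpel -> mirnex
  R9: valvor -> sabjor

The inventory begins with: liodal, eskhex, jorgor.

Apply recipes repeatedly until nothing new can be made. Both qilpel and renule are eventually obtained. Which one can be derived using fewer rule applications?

renule

renule: Using R1, jorgor makes eldfen. Using R5, eldfen and eskhex make renule. [2 rule applications]
qilpel: Using R1, jorgor makes eldfen. Using R5, eldfen and eskhex make renule. Using R4, jorgor and renule make qilpel. [3 rule applications]
renule needs fewer.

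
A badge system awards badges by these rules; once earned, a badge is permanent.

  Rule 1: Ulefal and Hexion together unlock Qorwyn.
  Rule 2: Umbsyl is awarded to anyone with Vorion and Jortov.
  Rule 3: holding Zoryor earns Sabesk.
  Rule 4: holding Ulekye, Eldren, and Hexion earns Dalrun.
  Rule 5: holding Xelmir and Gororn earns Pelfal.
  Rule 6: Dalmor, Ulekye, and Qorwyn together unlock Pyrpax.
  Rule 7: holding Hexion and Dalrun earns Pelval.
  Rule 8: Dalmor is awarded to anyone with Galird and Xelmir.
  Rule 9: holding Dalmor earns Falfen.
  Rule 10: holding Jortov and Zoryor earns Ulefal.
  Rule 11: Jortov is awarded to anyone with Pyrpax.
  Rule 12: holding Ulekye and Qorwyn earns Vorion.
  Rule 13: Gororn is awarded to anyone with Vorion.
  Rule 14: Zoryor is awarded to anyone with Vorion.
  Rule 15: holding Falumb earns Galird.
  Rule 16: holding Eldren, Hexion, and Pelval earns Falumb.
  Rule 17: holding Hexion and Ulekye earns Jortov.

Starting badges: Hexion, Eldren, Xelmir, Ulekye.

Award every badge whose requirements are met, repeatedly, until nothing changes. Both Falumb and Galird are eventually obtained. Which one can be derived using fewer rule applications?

Falumb: With Ulekye, Eldren, and Hexion, Dalrun is earned (Rule 4). With Hexion and Dalrun, Pelval is earned (Rule 7). With Eldren, Hexion, and Pelval, Falumb is earned (Rule 16). [3 rule applications]
Galird: With Ulekye, Eldren, and Hexion, Dalrun is earned (Rule 4). With Hexion and Dalrun, Pelval is earned (Rule 7). With Eldren, Hexion, and Pelval, Falumb is earned (Rule 16). With Falumb, Galird is earned (Rule 15). [4 rule applications]
Falumb needs fewer.

Falumb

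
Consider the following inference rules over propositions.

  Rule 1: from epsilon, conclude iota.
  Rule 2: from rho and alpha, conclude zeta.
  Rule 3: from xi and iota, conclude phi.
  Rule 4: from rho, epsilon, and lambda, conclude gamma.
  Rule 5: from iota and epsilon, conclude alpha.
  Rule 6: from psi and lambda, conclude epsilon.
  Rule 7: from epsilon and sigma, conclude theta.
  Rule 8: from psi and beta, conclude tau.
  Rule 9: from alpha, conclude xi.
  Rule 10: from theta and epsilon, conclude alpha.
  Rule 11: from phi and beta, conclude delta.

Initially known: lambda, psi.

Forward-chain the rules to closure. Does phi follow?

psi and lambda hold, so epsilon follows (Rule 6).
From epsilon, Rule 1 gives iota.
iota and epsilon hold, so alpha follows (Rule 5).
From alpha, Rule 9 gives xi.
xi and iota hold, so phi follows (Rule 3).

Yes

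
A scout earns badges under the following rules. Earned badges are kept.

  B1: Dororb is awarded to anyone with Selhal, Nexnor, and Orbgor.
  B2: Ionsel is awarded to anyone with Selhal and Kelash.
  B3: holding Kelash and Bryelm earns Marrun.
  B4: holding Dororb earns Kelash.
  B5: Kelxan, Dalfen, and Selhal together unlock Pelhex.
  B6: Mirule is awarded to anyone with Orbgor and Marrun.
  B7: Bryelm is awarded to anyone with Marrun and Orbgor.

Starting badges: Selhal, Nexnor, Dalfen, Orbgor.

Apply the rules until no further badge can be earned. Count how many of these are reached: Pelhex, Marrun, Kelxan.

0

Pelhex would need Kelxan, Dalfen, and Selhal (B5), but Kelxan is never earned.
Marrun would need Kelash and Bryelm (B3), but Bryelm is never earned.
No rule produces Kelxan, and it is not given.
None of the 3 are reached.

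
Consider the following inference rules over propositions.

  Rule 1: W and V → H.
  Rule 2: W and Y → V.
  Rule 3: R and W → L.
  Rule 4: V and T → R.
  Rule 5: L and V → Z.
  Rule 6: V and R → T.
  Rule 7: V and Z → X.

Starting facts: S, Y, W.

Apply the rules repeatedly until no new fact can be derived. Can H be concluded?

Yes

W and Y hold, so V follows (Rule 2).
W and V hold, so H follows (Rule 1).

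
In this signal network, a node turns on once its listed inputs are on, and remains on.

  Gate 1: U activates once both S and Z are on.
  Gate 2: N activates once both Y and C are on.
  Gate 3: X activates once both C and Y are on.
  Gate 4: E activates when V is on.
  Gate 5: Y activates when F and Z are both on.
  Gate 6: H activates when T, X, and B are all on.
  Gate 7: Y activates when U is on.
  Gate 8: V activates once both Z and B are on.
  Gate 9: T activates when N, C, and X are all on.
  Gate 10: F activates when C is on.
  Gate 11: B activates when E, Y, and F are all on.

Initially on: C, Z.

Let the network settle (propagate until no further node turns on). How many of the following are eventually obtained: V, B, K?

0

V would need Z and B (Gate 8), but B never turns on.
B would need E, Y, and F (Gate 11), but E never turns on.
No rule produces K, and it is not given.
None of the 3 are reached.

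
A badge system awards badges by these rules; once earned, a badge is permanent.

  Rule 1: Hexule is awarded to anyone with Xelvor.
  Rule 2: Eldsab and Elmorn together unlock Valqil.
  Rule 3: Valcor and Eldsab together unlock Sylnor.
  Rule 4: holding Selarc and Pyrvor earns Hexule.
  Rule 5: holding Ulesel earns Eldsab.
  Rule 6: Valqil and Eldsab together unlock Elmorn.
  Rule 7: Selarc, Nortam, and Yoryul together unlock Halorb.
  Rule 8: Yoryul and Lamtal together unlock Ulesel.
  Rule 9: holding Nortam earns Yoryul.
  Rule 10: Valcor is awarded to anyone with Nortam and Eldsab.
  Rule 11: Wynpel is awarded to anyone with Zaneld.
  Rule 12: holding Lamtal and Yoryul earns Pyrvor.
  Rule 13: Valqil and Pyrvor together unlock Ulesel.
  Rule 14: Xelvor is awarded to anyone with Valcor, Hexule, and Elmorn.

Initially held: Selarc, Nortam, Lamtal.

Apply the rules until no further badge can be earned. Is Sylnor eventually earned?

Yes

With Nortam, Yoryul is earned (Rule 9).
With Yoryul and Lamtal, Ulesel is earned (Rule 8).
With Ulesel, Eldsab is earned (Rule 5).
With Nortam and Eldsab, Valcor is earned (Rule 10).
With Valcor and Eldsab, Sylnor is earned (Rule 3).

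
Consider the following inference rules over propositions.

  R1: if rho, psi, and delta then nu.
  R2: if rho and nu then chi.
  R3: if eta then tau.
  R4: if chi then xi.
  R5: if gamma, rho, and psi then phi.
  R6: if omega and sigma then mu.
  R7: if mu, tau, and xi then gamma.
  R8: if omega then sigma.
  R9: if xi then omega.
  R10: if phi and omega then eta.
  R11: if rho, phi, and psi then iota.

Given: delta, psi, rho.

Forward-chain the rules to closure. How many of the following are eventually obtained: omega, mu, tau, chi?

rho, psi, and delta hold, so nu follows (R1).
From rho and nu, R2 gives chi.
From chi, R4 gives xi.
xi holds, so omega follows (R9).
From omega, R8 gives sigma.
From omega and sigma, R6 gives mu.
omega: reached.
mu: reached.
tau would need eta (R3), but eta is never established.
chi: reached.
Reached: omega, mu, and chi — 3 of the 4.

3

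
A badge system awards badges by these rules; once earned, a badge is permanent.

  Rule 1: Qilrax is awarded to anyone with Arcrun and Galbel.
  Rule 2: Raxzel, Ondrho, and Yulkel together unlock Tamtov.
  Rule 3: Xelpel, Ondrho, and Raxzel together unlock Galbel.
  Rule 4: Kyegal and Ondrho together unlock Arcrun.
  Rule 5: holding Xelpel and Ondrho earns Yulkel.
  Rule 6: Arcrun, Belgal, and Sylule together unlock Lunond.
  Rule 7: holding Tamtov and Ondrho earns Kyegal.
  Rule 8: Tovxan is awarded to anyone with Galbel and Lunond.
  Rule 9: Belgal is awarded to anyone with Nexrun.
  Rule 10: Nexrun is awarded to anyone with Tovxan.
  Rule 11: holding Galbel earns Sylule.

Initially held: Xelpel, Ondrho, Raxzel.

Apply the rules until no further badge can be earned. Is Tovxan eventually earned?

Tovxan would need Galbel and Lunond (Rule 8), but Lunond is never earned.

No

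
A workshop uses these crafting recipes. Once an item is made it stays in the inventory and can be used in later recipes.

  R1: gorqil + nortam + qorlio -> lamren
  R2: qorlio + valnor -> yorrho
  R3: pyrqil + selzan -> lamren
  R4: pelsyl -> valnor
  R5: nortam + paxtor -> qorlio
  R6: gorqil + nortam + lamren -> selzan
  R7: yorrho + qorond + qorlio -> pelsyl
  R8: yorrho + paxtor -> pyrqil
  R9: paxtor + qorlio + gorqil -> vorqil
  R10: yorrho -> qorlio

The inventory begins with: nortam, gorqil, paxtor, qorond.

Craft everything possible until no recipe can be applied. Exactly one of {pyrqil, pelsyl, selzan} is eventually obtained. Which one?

Using R5, nortam and paxtor make qorlio.
Using R1, gorqil, nortam, and qorlio make lamren.
gorqil + nortam + lamren -> selzan (R6).
pyrqil would need yorrho and paxtor (R8), but yorrho is never obtained. pelsyl would need yorrho, qorond, and qorlio (R7), but yorrho is never obtained.

selzan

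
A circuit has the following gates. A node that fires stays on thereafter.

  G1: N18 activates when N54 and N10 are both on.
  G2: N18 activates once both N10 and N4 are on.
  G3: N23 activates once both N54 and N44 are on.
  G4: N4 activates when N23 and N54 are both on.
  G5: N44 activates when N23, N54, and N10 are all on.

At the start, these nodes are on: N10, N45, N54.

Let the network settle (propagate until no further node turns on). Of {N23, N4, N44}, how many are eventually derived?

N23 would need N54 and N44 (G3), but N44 never turns on.
N4 would need N23 and N54 (G4), but N23 never turns on.
N44 would need N23, N54, and N10 (G5), but N23 never turns on.
None of the 3 are reached.

0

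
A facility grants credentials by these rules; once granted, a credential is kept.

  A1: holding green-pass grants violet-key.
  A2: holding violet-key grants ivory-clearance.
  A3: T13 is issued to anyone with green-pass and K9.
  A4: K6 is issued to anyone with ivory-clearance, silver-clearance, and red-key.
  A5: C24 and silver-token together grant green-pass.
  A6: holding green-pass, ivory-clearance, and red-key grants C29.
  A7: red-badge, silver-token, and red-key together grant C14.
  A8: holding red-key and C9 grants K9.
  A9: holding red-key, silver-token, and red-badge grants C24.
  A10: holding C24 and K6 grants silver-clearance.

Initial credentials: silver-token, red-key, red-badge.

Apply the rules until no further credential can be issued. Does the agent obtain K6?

K6 would need ivory-clearance, silver-clearance, and red-key (A4), but silver-clearance is never granted.

No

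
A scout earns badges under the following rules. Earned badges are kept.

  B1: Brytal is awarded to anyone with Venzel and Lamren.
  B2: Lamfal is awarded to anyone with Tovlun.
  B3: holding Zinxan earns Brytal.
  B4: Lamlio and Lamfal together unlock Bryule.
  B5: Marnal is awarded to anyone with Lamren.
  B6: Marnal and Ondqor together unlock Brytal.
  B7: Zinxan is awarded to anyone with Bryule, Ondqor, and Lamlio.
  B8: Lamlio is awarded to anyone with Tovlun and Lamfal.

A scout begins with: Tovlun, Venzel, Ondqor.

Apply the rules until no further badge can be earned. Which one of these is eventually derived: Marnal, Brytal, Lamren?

With Tovlun, Lamfal is earned (B2).
With Tovlun and Lamfal, Lamlio is earned (B8).
With Lamlio and Lamfal, Bryule is earned (B4).
With Bryule, Ondqor, and Lamlio, Zinxan is earned (B7).
With Zinxan, Brytal is earned (B3).
No rule produces Lamren, and it is not given. Marnal would need Lamren (B5), but Lamren is never earned.

Brytal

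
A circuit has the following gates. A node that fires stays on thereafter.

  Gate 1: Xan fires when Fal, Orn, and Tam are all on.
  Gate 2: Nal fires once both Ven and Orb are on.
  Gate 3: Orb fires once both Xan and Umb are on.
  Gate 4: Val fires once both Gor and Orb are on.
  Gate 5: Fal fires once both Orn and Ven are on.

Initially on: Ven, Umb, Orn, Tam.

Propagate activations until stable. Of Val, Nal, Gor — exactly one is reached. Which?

Gate 5: Orn and Ven on → Fal on.
Fal, Orn, and Tam are on, so Xan fires (Gate 1).
Gate 3: Xan and Umb on → Orb on.
Ven and Orb are on, so Nal fires (Gate 2).
No rule produces Gor, and it is not given. Val would need Gor and Orb (Gate 4), but Gor never turns on.

Nal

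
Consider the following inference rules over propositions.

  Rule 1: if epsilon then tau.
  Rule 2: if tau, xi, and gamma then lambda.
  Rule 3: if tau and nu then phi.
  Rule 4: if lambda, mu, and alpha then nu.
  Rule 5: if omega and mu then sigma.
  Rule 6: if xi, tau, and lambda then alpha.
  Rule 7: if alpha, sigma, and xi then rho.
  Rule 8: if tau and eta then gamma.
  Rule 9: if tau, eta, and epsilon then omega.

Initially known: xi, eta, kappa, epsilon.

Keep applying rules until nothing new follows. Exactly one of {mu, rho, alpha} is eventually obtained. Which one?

alpha

From epsilon, Rule 1 gives tau.
tau and eta hold, so gamma follows (Rule 8).
tau, xi, and gamma hold, so lambda follows (Rule 2).
From xi, tau, and lambda, Rule 6 gives alpha.
No rule produces mu, and it is not given. rho would need alpha, sigma, and xi (Rule 7), but sigma is never established.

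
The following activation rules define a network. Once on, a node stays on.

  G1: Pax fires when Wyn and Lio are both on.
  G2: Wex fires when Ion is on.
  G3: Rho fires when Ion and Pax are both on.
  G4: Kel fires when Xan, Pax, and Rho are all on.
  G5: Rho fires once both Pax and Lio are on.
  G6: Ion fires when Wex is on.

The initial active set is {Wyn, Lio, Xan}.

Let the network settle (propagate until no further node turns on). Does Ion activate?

Ion would need Wex (G6), but Wex never turns on.

No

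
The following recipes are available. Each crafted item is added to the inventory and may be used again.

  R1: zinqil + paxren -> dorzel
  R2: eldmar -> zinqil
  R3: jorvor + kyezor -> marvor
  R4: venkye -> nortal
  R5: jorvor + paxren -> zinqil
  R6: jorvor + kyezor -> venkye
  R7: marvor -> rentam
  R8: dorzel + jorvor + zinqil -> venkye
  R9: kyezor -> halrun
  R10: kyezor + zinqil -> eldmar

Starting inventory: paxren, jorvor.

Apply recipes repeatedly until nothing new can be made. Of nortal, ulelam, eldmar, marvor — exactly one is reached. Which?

nortal

jorvor + paxren -> zinqil (R5).
Using R1, zinqil and paxren make dorzel.
Using R8, dorzel, jorvor, and zinqil make venkye.
Using R4, venkye makes nortal.
eldmar would need kyezor and zinqil (R10), but kyezor is never obtained. No rule produces ulelam, and it is not given. marvor would need jorvor and kyezor (R3), but kyezor is never obtained.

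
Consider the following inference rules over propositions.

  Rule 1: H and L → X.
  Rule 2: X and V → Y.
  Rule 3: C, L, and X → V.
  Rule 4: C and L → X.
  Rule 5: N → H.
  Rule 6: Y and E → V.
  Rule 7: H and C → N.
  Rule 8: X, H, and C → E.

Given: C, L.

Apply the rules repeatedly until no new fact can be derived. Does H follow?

No

H would need N (Rule 5), but N is never established.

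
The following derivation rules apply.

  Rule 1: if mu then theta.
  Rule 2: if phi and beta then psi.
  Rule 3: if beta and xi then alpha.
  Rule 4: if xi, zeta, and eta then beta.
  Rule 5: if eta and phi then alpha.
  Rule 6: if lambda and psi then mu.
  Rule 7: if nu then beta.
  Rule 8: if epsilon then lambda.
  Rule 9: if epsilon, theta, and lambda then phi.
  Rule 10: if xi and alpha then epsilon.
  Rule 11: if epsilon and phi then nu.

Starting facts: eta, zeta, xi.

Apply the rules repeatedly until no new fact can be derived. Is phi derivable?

No

phi would need epsilon, theta, and lambda (Rule 9), but theta is never established.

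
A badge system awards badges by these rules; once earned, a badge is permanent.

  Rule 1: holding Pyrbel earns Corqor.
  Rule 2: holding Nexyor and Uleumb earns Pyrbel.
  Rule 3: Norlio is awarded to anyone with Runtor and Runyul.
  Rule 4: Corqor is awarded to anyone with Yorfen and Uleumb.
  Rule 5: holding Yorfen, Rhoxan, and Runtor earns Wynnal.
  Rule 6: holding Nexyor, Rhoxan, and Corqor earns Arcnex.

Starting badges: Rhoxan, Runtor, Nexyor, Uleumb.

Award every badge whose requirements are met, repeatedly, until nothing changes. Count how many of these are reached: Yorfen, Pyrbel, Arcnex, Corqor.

With Nexyor and Uleumb, Pyrbel is earned (Rule 2).
With Pyrbel, Corqor is earned (Rule 1).
With Nexyor, Rhoxan, and Corqor, Arcnex is earned (Rule 6).
No rule produces Yorfen, and it is not given.
Pyrbel: reached.
Arcnex: reached.
Corqor: reached.
Reached: Pyrbel, Arcnex, and Corqor — 3 of the 4.

3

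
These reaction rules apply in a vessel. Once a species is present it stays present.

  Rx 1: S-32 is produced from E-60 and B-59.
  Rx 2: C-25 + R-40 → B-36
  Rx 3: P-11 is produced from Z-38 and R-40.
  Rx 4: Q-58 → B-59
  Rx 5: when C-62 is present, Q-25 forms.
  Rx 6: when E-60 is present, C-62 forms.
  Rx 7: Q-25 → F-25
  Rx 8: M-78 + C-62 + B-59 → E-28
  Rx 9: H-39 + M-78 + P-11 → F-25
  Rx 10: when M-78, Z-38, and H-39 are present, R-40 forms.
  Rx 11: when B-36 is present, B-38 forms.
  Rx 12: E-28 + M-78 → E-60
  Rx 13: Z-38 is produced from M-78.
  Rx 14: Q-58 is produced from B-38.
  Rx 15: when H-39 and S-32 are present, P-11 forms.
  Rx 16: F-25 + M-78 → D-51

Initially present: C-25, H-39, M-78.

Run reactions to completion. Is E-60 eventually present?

E-60 would need E-28 and M-78 (Rx 12), but E-28 never forms.

No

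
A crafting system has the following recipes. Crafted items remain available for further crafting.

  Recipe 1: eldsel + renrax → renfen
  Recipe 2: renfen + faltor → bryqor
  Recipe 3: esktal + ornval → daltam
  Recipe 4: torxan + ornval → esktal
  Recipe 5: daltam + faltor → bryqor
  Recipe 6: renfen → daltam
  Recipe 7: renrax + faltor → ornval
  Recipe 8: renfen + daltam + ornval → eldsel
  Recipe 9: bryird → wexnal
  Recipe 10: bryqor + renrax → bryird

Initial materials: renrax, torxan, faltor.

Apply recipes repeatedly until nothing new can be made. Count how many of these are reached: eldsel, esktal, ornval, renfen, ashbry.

Using Recipe 7, renrax and faltor make ornval.
torxan + ornval → esktal (Recipe 4).
eldsel would need renfen, daltam, and ornval (Recipe 8), but renfen is never obtained.
esktal: reached.
ornval: reached.
renfen would need eldsel and renrax (Recipe 1), but eldsel is never obtained.
No rule produces ashbry, and it is not given.
Reached: esktal and ornval — 2 of the 5.

2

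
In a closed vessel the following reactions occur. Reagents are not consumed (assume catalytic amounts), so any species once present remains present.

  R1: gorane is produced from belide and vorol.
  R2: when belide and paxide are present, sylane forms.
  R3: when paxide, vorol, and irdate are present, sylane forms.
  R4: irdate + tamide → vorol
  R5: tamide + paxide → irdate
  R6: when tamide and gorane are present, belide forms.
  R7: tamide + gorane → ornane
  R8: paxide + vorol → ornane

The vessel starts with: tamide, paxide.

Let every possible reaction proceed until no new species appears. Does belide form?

belide would need tamide and gorane (R6), but gorane never forms.

No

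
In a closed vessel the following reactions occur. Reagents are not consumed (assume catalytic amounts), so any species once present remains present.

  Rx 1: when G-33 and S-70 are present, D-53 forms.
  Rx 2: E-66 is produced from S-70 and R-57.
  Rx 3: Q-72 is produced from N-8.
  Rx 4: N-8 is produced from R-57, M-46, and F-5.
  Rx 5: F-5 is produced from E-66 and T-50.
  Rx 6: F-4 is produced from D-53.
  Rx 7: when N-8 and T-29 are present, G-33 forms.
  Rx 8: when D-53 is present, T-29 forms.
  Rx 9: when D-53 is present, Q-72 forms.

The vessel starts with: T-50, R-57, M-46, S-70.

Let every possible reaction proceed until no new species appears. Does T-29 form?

T-29 would need D-53 (Rx 8), but D-53 never forms.

No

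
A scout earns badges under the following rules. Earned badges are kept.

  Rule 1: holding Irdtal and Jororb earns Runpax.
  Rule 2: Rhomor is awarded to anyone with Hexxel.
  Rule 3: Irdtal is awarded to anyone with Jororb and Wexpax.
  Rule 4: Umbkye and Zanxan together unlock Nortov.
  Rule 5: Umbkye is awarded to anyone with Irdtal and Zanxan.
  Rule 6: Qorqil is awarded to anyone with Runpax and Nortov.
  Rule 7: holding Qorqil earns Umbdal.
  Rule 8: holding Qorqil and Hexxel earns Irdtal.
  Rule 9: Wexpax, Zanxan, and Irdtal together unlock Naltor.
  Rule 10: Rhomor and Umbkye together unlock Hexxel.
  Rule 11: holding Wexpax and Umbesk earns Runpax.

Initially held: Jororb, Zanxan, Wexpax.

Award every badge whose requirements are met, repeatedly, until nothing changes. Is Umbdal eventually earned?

With Jororb and Wexpax, Irdtal is earned (Rule 3).
With Irdtal and Jororb, Runpax is earned (Rule 1).
With Irdtal and Zanxan, Umbkye is earned (Rule 5).
With Umbkye and Zanxan, Nortov is earned (Rule 4).
With Runpax and Nortov, Qorqil is earned (Rule 6).
With Qorqil, Umbdal is earned (Rule 7).

Yes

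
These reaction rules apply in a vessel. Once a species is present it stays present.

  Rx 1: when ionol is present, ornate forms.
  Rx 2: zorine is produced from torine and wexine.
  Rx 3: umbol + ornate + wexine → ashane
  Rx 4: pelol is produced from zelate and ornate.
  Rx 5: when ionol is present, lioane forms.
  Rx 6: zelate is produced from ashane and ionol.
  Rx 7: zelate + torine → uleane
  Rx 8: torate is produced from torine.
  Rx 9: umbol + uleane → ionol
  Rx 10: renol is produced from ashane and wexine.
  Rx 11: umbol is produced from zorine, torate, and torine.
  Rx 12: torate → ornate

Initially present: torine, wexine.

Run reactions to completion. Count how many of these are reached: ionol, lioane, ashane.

torine and wexine present → zorine forms (Rx 2).
torine present → torate forms (Rx 8).
zorine, torate, and torine present → umbol forms (Rx 11).
torate present → ornate forms (Rx 12).
umbol, ornate, and wexine present → ashane forms (Rx 3).
ionol would need umbol and uleane (Rx 9), but uleane never forms.
lioane would need ionol (Rx 5), but ionol never forms.
ashane: reached.
Reached: ashane — 1 of the 3.

1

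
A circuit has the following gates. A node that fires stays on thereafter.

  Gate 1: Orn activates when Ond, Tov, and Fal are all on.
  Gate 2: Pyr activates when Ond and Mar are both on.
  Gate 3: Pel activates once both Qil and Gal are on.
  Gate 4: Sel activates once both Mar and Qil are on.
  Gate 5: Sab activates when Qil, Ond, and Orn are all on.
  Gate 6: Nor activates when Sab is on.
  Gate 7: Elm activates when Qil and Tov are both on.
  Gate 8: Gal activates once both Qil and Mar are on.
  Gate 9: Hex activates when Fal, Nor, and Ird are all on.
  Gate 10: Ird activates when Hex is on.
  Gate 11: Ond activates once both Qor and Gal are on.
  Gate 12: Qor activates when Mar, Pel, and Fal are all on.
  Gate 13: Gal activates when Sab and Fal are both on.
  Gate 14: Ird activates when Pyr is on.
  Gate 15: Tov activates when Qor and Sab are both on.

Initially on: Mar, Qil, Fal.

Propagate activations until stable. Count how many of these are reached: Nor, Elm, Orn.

Nor would need Sab (Gate 6), but Sab never turns on.
Elm would need Qil and Tov (Gate 7), but Tov never turns on.
Orn would need Ond, Tov, and Fal (Gate 1), but Tov never turns on.
None of the 3 are reached.

0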